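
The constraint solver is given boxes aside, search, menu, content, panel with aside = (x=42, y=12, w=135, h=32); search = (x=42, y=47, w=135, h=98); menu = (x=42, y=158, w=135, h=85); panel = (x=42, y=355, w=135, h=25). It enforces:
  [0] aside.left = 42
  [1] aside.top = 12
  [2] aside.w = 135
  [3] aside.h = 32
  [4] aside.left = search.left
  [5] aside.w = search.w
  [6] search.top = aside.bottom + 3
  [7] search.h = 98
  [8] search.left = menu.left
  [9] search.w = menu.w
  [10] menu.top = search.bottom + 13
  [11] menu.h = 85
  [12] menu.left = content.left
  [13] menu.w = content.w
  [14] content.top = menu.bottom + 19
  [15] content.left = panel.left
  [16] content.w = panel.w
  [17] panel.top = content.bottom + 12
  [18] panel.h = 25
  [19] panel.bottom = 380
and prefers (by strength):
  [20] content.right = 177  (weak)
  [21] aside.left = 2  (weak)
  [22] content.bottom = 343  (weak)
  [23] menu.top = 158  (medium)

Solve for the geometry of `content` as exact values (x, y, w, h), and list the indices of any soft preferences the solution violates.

content = (x=42, y=262, w=135, h=81)
violated soft preferences: 21

1. content.x = 42  [menu.left = content.left]
2. content.w = 135  [menu.w = content.w]
3. content.y = 262  [content.top = menu.bottom + 19]
4. content.h = 81  [panel.top = content.bottom + 12]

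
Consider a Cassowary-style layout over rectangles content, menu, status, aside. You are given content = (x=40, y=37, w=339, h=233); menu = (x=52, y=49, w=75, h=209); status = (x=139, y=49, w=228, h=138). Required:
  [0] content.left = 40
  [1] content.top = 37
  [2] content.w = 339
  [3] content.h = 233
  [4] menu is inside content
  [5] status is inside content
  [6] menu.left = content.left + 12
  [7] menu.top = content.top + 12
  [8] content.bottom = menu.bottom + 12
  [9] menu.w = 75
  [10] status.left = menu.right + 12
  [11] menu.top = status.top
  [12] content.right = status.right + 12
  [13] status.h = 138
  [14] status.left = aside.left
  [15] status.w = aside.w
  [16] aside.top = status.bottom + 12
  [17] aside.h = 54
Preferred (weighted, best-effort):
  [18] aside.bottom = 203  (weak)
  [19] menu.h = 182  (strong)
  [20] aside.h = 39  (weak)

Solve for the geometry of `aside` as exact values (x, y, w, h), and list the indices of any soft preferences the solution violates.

aside = (x=139, y=199, w=228, h=54)
violated soft preferences: 18, 19, 20

1. aside.x = 139  [status.left = aside.left]
2. aside.w = 228  [status.w = aside.w]
3. aside.y = 199  [aside.top = status.bottom + 12]
4. aside.h = 54  [aside.h = 54]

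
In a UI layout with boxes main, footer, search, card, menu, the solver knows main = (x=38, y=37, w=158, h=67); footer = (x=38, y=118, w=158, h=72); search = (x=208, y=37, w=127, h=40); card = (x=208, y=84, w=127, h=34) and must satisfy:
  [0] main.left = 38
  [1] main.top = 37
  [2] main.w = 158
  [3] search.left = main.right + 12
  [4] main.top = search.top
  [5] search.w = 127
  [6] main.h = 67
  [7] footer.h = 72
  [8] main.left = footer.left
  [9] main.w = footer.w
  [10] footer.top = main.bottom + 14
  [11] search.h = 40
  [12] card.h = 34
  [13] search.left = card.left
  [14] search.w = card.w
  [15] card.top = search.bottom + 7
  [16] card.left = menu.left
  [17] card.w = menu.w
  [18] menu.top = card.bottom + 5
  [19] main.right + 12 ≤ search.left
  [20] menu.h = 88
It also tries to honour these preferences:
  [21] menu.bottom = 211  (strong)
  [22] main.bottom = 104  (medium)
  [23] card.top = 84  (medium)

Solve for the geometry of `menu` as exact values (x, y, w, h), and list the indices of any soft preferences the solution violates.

1. menu.x = 208  [card.left = menu.left]
2. menu.w = 127  [card.w = menu.w]
3. menu.y = 123  [menu.top = card.bottom + 5]
4. menu.h = 88  [menu.h = 88]

menu = (x=208, y=123, w=127, h=88)
violated soft preferences: none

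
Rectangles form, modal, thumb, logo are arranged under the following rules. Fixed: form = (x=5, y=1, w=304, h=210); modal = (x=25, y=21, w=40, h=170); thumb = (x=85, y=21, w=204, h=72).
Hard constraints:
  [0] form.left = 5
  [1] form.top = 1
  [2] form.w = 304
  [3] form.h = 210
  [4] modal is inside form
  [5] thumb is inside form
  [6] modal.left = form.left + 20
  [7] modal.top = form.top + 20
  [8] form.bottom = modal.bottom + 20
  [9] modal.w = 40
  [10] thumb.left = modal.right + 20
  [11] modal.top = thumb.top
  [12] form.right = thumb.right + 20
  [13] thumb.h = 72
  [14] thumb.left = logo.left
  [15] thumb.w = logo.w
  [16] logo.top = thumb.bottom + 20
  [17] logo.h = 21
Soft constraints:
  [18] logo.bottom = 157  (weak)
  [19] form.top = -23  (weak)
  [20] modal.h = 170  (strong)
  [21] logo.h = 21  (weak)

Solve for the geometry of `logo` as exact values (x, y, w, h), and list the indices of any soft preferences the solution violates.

logo = (x=85, y=113, w=204, h=21)
violated soft preferences: 18, 19

1. logo.x = 85  [thumb.left = logo.left]
2. logo.w = 204  [thumb.w = logo.w]
3. logo.y = 113  [logo.top = thumb.bottom + 20]
4. logo.h = 21  [logo.h = 21]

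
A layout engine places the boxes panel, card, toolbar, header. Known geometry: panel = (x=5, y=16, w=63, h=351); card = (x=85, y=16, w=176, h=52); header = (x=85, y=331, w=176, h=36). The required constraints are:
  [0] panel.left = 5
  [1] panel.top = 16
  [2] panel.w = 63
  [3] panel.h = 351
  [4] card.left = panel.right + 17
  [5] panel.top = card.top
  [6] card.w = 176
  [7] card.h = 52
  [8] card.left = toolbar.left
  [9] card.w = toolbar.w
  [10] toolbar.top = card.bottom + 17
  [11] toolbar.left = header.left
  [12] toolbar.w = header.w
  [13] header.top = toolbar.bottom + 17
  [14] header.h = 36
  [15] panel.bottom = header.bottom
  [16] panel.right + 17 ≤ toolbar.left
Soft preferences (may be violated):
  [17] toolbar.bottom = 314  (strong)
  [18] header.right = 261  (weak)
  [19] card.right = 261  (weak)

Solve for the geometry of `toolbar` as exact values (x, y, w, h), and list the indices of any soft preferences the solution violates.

1. toolbar.x = 85  [card.left = toolbar.left]
2. toolbar.w = 176  [card.w = toolbar.w]
3. toolbar.y = 85  [toolbar.top = card.bottom + 17]
4. toolbar.h = 229  [header.top = toolbar.bottom + 17]

toolbar = (x=85, y=85, w=176, h=229)
violated soft preferences: none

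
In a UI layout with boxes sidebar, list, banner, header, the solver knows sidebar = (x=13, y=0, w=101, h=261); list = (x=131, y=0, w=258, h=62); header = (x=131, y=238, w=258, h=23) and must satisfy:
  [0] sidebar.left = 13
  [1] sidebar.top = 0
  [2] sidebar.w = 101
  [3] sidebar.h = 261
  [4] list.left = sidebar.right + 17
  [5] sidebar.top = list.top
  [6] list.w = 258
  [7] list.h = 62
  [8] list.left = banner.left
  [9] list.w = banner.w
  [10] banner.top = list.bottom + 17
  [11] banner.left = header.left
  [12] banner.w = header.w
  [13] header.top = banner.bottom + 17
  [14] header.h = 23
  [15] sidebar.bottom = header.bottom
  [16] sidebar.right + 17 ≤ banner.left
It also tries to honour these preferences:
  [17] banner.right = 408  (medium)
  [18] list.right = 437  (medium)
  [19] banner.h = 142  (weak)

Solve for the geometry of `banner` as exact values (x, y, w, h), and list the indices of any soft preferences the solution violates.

banner = (x=131, y=79, w=258, h=142)
violated soft preferences: 17, 18

1. banner.x = 131  [list.left = banner.left]
2. banner.w = 258  [list.w = banner.w]
3. banner.y = 79  [banner.top = list.bottom + 17]
4. banner.h = 142  [header.top = banner.bottom + 17]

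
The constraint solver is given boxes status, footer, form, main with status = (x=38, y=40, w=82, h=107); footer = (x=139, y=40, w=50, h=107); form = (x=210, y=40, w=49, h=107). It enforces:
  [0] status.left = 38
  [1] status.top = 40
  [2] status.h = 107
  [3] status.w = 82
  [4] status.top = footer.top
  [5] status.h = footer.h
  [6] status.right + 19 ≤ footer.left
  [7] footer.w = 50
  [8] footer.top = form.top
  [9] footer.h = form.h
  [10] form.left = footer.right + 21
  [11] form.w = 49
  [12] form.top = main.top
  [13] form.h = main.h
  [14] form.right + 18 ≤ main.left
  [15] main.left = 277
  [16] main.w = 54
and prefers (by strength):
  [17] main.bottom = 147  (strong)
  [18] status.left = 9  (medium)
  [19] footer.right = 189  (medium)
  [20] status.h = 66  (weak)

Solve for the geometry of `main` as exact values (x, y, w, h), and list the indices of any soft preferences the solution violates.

main = (x=277, y=40, w=54, h=107)
violated soft preferences: 18, 20

1. main.y = 40  [form.top = main.top]
2. main.h = 107  [form.h = main.h]
3. main.x = 277  [main.left = 277]
4. main.w = 54  [main.w = 54]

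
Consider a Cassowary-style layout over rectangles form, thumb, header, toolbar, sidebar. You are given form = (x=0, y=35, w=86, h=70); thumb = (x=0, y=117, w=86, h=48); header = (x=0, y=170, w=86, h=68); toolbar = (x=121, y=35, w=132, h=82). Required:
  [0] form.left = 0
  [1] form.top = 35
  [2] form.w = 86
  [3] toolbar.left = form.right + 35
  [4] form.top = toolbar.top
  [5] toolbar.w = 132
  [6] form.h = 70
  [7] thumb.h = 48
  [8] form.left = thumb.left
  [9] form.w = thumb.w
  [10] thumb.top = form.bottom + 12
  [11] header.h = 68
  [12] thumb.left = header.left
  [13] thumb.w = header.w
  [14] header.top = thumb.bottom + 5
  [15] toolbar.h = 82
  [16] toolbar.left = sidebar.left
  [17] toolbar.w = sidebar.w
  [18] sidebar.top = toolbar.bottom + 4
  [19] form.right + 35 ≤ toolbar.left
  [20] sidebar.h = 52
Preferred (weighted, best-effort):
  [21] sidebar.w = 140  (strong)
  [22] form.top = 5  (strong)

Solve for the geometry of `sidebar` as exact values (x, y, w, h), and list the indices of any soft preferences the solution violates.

1. sidebar.x = 121  [toolbar.left = sidebar.left]
2. sidebar.w = 132  [toolbar.w = sidebar.w]
3. sidebar.y = 121  [sidebar.top = toolbar.bottom + 4]
4. sidebar.h = 52  [sidebar.h = 52]

sidebar = (x=121, y=121, w=132, h=52)
violated soft preferences: 21, 22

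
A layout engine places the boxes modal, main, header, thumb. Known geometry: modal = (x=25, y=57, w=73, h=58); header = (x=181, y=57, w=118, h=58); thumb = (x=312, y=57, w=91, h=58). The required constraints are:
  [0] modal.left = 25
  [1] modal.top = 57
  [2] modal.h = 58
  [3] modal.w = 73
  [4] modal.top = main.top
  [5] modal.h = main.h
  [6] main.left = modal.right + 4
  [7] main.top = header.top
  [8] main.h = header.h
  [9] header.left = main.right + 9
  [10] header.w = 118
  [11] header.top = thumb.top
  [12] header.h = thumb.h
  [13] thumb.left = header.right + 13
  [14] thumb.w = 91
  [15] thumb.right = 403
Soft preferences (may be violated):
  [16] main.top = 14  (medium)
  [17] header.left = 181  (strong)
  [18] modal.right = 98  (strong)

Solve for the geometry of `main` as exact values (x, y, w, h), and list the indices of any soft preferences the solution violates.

1. main.y = 57  [modal.top = main.top]
2. main.h = 58  [modal.h = main.h]
3. main.x = 102  [main.left = modal.right + 4]
4. main.w = 70  [header.left = main.right + 9]

main = (x=102, y=57, w=70, h=58)
violated soft preferences: 16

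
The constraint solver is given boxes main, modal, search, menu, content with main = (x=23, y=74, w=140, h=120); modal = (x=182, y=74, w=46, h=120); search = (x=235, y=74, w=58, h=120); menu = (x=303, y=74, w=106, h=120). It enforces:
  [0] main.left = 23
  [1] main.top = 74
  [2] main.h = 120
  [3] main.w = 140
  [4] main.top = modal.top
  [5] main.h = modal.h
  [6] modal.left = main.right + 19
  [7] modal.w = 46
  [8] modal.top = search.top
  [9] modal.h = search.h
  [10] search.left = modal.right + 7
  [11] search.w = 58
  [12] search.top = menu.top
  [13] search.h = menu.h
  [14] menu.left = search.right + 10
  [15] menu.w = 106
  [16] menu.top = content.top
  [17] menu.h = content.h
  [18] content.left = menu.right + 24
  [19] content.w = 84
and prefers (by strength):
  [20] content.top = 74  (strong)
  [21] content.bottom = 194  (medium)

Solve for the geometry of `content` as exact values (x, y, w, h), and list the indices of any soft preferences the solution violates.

1. content.y = 74  [menu.top = content.top]
2. content.h = 120  [menu.h = content.h]
3. content.x = 433  [content.left = menu.right + 24]
4. content.w = 84  [content.w = 84]

content = (x=433, y=74, w=84, h=120)
violated soft preferences: none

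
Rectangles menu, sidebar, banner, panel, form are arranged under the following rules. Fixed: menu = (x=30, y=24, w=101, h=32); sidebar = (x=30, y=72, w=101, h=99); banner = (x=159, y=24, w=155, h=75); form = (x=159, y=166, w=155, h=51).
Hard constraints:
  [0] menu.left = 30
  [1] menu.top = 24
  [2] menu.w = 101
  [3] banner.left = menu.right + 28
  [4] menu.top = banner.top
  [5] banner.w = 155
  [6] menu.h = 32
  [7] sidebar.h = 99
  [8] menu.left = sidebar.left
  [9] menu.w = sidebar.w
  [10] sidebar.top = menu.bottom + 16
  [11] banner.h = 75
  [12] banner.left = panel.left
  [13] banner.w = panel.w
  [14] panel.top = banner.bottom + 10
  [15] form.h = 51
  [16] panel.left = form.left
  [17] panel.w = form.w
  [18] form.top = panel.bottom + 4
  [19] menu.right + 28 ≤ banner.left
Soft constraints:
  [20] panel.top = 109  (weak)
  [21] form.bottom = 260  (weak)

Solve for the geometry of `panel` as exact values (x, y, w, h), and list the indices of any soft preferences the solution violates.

panel = (x=159, y=109, w=155, h=53)
violated soft preferences: 21

1. panel.x = 159  [banner.left = panel.left]
2. panel.w = 155  [banner.w = panel.w]
3. panel.y = 109  [panel.top = banner.bottom + 10]
4. panel.h = 53  [form.top = panel.bottom + 4]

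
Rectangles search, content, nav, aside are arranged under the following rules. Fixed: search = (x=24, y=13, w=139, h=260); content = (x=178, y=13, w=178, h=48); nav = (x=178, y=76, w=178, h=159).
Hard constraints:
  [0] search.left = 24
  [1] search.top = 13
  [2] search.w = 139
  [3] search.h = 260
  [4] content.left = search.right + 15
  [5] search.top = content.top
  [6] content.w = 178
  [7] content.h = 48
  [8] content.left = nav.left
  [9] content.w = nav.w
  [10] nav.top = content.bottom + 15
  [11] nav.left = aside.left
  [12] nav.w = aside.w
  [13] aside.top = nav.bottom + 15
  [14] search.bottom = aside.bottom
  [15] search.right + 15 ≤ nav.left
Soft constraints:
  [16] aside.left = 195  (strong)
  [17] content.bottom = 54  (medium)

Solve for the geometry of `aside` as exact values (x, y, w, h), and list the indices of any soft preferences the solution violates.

1. aside.x = 178  [nav.left = aside.left]
2. aside.w = 178  [nav.w = aside.w]
3. aside.y = 250  [aside.top = nav.bottom + 15]
4. aside.h = 23  [search.bottom = aside.bottom]

aside = (x=178, y=250, w=178, h=23)
violated soft preferences: 16, 17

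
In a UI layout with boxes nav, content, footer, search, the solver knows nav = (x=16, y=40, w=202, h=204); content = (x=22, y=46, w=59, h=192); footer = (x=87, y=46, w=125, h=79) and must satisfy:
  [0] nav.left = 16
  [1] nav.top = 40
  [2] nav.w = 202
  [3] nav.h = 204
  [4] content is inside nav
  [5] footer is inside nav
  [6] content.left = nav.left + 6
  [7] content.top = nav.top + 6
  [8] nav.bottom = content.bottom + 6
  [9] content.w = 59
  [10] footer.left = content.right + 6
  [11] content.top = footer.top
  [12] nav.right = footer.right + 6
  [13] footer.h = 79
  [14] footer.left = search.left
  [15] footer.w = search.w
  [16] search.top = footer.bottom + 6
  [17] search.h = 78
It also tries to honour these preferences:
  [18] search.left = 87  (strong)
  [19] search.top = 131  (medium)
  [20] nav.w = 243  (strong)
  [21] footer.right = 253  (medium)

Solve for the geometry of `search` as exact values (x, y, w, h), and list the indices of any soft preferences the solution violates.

1. search.x = 87  [footer.left = search.left]
2. search.w = 125  [footer.w = search.w]
3. search.y = 131  [search.top = footer.bottom + 6]
4. search.h = 78  [search.h = 78]

search = (x=87, y=131, w=125, h=78)
violated soft preferences: 20, 21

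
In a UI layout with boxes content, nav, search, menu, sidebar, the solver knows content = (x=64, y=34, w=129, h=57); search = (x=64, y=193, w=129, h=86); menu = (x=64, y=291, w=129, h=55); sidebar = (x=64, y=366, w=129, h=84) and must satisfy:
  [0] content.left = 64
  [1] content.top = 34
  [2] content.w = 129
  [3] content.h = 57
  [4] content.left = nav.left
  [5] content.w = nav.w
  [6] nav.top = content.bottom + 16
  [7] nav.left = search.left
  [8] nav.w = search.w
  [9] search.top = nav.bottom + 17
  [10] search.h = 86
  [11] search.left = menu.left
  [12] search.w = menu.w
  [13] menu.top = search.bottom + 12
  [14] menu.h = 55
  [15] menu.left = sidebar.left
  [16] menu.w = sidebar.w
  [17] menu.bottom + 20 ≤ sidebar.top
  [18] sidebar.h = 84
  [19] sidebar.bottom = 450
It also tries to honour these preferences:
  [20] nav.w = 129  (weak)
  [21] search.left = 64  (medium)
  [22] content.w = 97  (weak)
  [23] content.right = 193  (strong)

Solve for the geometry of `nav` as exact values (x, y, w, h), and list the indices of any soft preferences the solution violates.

nav = (x=64, y=107, w=129, h=69)
violated soft preferences: 22

1. nav.x = 64  [content.left = nav.left]
2. nav.w = 129  [content.w = nav.w]
3. nav.y = 107  [nav.top = content.bottom + 16]
4. nav.h = 69  [search.top = nav.bottom + 17]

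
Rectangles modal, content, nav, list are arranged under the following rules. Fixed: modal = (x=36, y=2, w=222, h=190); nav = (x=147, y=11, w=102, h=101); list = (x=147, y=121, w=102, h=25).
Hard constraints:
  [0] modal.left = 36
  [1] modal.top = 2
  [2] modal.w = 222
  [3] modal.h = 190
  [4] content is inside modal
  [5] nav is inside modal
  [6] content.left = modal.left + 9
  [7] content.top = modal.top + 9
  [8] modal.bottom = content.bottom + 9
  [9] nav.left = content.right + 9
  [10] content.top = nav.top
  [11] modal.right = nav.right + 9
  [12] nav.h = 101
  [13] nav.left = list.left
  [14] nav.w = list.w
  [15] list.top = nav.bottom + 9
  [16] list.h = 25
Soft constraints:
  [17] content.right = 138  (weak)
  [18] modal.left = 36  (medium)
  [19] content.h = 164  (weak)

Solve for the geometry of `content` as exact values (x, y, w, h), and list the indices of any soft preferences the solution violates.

content = (x=45, y=11, w=93, h=172)
violated soft preferences: 19

1. content.x = 45  [content.left = modal.left + 9]
2. content.y = 11  [content.top = modal.top + 9]
3. content.h = 172  [modal.bottom = content.bottom + 9]
4. content.w = 93  [nav.left = content.right + 9]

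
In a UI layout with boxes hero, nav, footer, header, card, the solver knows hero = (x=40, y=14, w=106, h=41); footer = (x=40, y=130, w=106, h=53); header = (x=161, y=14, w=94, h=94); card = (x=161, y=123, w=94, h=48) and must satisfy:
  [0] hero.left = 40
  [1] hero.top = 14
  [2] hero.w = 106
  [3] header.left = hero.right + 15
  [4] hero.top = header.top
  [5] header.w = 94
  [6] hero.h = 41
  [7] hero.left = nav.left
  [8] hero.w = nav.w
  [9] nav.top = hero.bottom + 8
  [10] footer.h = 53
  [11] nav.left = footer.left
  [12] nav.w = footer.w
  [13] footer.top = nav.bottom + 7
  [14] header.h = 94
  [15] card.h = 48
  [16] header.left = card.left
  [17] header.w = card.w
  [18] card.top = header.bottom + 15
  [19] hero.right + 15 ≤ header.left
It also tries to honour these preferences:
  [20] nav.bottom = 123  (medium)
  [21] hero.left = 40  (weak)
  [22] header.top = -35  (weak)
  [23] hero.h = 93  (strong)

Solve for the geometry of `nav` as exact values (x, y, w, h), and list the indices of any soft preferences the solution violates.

1. nav.x = 40  [hero.left = nav.left]
2. nav.w = 106  [hero.w = nav.w]
3. nav.y = 63  [nav.top = hero.bottom + 8]
4. nav.h = 60  [footer.top = nav.bottom + 7]

nav = (x=40, y=63, w=106, h=60)
violated soft preferences: 22, 23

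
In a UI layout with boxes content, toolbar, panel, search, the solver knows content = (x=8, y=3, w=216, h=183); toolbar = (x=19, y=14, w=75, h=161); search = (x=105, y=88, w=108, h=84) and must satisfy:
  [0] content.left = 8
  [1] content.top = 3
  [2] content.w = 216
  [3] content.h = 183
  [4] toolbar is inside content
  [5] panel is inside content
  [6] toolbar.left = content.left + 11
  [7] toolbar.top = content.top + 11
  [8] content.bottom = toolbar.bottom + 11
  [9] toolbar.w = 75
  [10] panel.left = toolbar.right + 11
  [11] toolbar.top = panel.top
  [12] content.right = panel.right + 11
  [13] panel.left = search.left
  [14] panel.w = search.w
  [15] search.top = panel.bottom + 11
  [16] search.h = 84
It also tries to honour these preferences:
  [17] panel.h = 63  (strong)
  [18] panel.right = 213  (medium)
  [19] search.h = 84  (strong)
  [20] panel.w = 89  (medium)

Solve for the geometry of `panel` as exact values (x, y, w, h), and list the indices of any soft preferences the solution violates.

1. panel.x = 105  [panel.left = toolbar.right + 11]
2. panel.y = 14  [toolbar.top = panel.top]
3. panel.w = 108  [content.right = panel.right + 11]
4. panel.h = 63  [search.top = panel.bottom + 11]

panel = (x=105, y=14, w=108, h=63)
violated soft preferences: 20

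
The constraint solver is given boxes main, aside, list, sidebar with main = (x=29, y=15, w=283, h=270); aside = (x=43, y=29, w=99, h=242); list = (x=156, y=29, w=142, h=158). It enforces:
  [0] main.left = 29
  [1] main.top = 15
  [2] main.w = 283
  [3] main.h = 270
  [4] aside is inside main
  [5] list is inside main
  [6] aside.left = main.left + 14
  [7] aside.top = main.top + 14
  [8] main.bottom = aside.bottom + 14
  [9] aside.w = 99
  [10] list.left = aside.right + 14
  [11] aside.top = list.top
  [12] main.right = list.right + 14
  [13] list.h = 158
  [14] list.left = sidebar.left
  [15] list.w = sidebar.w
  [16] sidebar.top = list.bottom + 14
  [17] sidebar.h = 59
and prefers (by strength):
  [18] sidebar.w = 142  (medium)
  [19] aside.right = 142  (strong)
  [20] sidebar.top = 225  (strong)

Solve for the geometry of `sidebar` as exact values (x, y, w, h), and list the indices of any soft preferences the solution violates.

sidebar = (x=156, y=201, w=142, h=59)
violated soft preferences: 20

1. sidebar.x = 156  [list.left = sidebar.left]
2. sidebar.w = 142  [list.w = sidebar.w]
3. sidebar.y = 201  [sidebar.top = list.bottom + 14]
4. sidebar.h = 59  [sidebar.h = 59]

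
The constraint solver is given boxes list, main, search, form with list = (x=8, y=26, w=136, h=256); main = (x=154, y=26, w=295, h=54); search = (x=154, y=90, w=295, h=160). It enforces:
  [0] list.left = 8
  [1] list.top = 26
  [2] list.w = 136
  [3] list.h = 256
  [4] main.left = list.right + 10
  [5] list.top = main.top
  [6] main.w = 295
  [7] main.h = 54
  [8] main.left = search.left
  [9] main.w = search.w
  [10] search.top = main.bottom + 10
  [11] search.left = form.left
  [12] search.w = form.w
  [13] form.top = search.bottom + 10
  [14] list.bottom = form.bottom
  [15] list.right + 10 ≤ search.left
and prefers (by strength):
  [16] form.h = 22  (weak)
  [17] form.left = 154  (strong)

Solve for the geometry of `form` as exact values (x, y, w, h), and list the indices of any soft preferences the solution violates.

form = (x=154, y=260, w=295, h=22)
violated soft preferences: none

1. form.x = 154  [search.left = form.left]
2. form.w = 295  [search.w = form.w]
3. form.y = 260  [form.top = search.bottom + 10]
4. form.h = 22  [list.bottom = form.bottom]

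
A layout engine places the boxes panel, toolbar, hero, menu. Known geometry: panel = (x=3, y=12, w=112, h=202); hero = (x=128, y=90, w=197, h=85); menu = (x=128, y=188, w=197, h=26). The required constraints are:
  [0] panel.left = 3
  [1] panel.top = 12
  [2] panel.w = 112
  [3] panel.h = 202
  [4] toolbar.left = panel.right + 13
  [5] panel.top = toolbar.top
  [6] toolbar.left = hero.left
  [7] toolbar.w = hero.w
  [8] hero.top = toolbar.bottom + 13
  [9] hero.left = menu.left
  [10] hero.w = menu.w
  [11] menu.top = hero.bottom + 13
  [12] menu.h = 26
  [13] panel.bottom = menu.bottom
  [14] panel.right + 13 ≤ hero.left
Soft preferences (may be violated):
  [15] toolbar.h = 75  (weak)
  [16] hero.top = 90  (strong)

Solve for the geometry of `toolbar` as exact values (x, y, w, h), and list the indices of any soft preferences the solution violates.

toolbar = (x=128, y=12, w=197, h=65)
violated soft preferences: 15

1. toolbar.x = 128  [toolbar.left = panel.right + 13]
2. toolbar.y = 12  [panel.top = toolbar.top]
3. toolbar.w = 197  [toolbar.w = hero.w]
4. toolbar.h = 65  [hero.top = toolbar.bottom + 13]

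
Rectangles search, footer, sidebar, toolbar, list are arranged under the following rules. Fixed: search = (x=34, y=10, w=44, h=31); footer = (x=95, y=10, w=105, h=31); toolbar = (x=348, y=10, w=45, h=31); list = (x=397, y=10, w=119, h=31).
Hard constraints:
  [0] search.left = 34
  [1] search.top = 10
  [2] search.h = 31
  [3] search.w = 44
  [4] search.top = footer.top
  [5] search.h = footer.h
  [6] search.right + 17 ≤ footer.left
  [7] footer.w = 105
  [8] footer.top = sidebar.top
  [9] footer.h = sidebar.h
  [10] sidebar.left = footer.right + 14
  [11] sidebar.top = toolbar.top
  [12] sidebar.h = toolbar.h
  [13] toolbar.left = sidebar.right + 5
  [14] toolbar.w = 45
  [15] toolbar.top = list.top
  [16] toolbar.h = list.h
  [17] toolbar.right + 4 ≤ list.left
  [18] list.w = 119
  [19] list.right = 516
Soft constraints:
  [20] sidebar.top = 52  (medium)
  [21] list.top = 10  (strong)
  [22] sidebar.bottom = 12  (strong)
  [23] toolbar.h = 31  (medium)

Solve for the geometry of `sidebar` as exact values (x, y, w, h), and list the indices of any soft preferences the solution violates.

1. sidebar.y = 10  [footer.top = sidebar.top]
2. sidebar.h = 31  [footer.h = sidebar.h]
3. sidebar.x = 214  [sidebar.left = footer.right + 14]
4. sidebar.w = 129  [toolbar.left = sidebar.right + 5]

sidebar = (x=214, y=10, w=129, h=31)
violated soft preferences: 20, 22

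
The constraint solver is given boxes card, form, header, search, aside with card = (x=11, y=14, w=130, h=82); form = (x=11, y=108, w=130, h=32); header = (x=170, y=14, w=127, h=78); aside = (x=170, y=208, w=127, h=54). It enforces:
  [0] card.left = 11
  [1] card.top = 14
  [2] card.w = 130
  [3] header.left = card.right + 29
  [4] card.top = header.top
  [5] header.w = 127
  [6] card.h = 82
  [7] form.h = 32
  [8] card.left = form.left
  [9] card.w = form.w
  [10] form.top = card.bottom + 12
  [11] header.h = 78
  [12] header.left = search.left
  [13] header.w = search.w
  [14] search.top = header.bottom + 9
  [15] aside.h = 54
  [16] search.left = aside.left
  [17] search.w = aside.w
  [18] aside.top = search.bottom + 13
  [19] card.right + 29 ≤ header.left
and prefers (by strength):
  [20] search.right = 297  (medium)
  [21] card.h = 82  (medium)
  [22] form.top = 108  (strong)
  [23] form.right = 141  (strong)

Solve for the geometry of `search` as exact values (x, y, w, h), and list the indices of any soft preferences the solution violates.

search = (x=170, y=101, w=127, h=94)
violated soft preferences: none

1. search.x = 170  [header.left = search.left]
2. search.w = 127  [header.w = search.w]
3. search.y = 101  [search.top = header.bottom + 9]
4. search.h = 94  [aside.top = search.bottom + 13]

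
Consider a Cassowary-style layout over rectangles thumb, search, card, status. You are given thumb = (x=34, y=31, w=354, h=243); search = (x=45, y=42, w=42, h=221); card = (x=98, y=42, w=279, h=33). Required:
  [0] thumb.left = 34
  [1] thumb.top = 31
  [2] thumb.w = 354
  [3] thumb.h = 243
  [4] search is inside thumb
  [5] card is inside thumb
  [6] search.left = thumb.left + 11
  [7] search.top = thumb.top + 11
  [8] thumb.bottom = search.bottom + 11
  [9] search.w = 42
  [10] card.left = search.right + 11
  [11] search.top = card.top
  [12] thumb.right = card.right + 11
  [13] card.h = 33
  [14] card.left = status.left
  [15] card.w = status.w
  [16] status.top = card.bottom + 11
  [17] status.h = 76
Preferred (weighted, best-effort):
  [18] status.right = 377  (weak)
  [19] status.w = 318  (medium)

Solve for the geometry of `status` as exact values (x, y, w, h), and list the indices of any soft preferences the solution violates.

status = (x=98, y=86, w=279, h=76)
violated soft preferences: 19

1. status.x = 98  [card.left = status.left]
2. status.w = 279  [card.w = status.w]
3. status.y = 86  [status.top = card.bottom + 11]
4. status.h = 76  [status.h = 76]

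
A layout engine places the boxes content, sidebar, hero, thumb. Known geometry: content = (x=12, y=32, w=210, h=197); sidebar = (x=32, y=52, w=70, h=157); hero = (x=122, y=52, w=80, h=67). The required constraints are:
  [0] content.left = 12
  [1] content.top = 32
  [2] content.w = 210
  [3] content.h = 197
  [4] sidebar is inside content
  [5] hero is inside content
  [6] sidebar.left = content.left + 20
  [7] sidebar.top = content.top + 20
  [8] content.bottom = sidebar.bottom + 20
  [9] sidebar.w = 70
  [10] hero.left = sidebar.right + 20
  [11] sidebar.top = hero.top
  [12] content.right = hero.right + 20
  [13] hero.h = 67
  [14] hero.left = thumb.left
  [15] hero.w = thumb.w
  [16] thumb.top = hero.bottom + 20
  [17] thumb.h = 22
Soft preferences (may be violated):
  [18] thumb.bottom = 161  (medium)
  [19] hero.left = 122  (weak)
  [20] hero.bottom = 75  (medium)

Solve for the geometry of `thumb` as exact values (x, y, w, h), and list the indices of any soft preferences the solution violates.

1. thumb.x = 122  [hero.left = thumb.left]
2. thumb.w = 80  [hero.w = thumb.w]
3. thumb.y = 139  [thumb.top = hero.bottom + 20]
4. thumb.h = 22  [thumb.h = 22]

thumb = (x=122, y=139, w=80, h=22)
violated soft preferences: 20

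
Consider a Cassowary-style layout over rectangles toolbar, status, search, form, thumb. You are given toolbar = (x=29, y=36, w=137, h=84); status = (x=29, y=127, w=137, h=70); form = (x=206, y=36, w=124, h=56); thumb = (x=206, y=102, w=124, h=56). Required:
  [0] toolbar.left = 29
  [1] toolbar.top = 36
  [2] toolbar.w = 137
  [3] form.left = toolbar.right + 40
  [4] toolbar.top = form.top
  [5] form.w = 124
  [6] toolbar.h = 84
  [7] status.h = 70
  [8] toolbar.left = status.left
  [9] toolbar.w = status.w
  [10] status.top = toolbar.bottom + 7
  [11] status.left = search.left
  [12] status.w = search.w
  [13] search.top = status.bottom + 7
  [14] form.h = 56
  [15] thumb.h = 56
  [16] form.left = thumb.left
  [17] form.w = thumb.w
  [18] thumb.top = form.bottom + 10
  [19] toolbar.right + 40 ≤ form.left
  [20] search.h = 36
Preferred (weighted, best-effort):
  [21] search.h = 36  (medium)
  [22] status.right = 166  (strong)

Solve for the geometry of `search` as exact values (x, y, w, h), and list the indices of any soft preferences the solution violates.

1. search.x = 29  [status.left = search.left]
2. search.w = 137  [status.w = search.w]
3. search.y = 204  [search.top = status.bottom + 7]
4. search.h = 36  [search.h = 36]

search = (x=29, y=204, w=137, h=36)
violated soft preferences: none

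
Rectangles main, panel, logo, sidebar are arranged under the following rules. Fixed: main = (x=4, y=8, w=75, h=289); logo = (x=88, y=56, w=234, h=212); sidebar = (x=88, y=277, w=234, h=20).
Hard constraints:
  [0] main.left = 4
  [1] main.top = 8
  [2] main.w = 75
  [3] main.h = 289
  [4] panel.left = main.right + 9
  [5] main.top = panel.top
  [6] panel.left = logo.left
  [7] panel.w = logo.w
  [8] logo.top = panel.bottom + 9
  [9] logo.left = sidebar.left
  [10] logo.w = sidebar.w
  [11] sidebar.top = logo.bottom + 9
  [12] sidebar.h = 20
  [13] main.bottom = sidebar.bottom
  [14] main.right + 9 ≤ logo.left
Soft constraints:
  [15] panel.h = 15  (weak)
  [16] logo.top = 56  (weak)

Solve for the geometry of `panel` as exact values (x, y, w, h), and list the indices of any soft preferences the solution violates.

panel = (x=88, y=8, w=234, h=39)
violated soft preferences: 15

1. panel.x = 88  [panel.left = main.right + 9]
2. panel.y = 8  [main.top = panel.top]
3. panel.w = 234  [panel.w = logo.w]
4. panel.h = 39  [logo.top = panel.bottom + 9]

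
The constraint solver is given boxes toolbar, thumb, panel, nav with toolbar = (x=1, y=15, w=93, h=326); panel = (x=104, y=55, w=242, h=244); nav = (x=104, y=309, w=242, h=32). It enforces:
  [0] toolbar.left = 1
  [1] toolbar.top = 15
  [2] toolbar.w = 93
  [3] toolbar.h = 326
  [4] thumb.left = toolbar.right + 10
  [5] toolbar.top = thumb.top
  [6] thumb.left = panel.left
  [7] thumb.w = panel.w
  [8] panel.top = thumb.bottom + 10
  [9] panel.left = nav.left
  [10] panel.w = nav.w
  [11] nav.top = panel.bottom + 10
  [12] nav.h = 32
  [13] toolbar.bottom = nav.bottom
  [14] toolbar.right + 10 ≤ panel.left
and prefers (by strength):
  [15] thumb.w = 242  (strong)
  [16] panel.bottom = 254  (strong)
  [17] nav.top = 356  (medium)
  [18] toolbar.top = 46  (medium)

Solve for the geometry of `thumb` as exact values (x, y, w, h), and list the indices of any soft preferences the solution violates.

thumb = (x=104, y=15, w=242, h=30)
violated soft preferences: 16, 17, 18

1. thumb.x = 104  [thumb.left = toolbar.right + 10]
2. thumb.y = 15  [toolbar.top = thumb.top]
3. thumb.w = 242  [thumb.w = panel.w]
4. thumb.h = 30  [panel.top = thumb.bottom + 10]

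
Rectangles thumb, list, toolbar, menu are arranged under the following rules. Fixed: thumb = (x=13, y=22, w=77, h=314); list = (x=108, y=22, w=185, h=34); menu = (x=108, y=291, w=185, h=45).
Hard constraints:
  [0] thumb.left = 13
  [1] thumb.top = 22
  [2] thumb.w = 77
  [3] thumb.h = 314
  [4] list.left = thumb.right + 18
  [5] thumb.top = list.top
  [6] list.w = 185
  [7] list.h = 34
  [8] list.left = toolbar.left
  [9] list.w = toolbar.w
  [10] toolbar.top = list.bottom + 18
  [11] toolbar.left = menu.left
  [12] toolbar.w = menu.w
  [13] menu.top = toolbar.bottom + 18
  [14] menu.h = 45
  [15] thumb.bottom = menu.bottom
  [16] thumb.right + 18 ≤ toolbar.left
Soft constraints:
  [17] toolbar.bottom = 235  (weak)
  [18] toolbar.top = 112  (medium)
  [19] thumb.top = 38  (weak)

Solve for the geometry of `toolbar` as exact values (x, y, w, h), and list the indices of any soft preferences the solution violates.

toolbar = (x=108, y=74, w=185, h=199)
violated soft preferences: 17, 18, 19

1. toolbar.x = 108  [list.left = toolbar.left]
2. toolbar.w = 185  [list.w = toolbar.w]
3. toolbar.y = 74  [toolbar.top = list.bottom + 18]
4. toolbar.h = 199  [menu.top = toolbar.bottom + 18]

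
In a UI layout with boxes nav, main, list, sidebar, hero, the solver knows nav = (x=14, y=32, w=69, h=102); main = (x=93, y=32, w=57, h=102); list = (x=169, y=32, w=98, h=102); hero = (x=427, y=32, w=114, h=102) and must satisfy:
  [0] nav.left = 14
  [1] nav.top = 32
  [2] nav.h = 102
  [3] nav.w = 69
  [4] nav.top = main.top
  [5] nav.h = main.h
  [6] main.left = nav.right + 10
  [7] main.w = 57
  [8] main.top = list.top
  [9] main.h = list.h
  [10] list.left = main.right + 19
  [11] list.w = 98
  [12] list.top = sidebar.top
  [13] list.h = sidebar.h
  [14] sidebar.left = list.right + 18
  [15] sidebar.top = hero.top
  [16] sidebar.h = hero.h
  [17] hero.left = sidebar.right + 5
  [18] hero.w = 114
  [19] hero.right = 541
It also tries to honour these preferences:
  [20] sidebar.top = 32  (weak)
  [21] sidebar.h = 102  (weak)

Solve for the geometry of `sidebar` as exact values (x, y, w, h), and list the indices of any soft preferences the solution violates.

1. sidebar.y = 32  [list.top = sidebar.top]
2. sidebar.h = 102  [list.h = sidebar.h]
3. sidebar.x = 285  [sidebar.left = list.right + 18]
4. sidebar.w = 137  [hero.left = sidebar.right + 5]

sidebar = (x=285, y=32, w=137, h=102)
violated soft preferences: none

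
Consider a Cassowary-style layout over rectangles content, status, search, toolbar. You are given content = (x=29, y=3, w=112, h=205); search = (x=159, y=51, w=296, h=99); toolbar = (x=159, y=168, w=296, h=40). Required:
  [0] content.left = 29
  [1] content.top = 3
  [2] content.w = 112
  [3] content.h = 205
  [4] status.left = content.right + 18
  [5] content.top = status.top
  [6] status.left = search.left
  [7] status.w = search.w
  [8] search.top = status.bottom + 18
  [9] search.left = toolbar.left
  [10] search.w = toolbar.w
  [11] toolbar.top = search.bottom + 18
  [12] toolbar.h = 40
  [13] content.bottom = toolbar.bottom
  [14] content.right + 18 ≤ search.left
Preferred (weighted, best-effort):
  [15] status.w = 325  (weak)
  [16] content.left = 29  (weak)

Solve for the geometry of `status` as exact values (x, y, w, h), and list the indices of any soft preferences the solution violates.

1. status.x = 159  [status.left = content.right + 18]
2. status.y = 3  [content.top = status.top]
3. status.w = 296  [status.w = search.w]
4. status.h = 30  [search.top = status.bottom + 18]

status = (x=159, y=3, w=296, h=30)
violated soft preferences: 15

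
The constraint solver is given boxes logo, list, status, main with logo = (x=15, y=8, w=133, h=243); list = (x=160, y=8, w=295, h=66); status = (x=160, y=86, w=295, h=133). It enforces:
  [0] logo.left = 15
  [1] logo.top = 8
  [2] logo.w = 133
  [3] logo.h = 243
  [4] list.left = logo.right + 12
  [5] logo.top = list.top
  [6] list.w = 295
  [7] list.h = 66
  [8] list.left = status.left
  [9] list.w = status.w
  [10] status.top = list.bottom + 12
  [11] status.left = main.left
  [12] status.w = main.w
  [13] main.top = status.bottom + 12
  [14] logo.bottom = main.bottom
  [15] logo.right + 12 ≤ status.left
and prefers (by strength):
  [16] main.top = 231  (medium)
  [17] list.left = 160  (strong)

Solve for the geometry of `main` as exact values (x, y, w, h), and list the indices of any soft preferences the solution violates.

1. main.x = 160  [status.left = main.left]
2. main.w = 295  [status.w = main.w]
3. main.y = 231  [main.top = status.bottom + 12]
4. main.h = 20  [logo.bottom = main.bottom]

main = (x=160, y=231, w=295, h=20)
violated soft preferences: none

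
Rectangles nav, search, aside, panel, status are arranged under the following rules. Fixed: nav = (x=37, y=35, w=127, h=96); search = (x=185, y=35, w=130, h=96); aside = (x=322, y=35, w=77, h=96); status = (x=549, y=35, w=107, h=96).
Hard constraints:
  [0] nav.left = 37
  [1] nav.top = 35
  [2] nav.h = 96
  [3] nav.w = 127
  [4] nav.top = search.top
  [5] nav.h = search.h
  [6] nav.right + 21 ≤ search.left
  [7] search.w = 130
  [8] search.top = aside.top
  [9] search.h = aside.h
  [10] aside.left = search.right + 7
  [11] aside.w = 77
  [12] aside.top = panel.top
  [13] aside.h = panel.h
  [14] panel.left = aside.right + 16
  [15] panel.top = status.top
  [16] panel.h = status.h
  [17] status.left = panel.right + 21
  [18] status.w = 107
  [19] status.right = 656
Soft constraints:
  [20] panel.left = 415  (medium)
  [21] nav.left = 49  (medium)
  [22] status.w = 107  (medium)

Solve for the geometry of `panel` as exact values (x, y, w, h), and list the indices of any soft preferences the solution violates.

panel = (x=415, y=35, w=113, h=96)
violated soft preferences: 21

1. panel.y = 35  [aside.top = panel.top]
2. panel.h = 96  [aside.h = panel.h]
3. panel.x = 415  [panel.left = aside.right + 16]
4. panel.w = 113  [status.left = panel.right + 21]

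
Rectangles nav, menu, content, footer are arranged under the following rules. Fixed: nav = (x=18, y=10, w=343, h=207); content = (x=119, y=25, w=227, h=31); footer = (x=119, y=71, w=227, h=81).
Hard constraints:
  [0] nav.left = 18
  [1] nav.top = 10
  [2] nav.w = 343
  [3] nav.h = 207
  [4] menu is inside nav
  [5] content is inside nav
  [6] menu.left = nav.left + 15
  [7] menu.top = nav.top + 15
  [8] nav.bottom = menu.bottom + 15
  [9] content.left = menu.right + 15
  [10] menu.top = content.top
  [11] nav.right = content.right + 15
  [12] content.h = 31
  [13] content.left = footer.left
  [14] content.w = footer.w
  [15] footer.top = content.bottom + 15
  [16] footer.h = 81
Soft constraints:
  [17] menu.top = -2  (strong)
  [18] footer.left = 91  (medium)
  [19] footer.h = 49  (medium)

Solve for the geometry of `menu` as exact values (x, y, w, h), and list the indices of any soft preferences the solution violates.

1. menu.x = 33  [menu.left = nav.left + 15]
2. menu.y = 25  [menu.top = nav.top + 15]
3. menu.h = 177  [nav.bottom = menu.bottom + 15]
4. menu.w = 71  [content.left = menu.right + 15]

menu = (x=33, y=25, w=71, h=177)
violated soft preferences: 17, 18, 19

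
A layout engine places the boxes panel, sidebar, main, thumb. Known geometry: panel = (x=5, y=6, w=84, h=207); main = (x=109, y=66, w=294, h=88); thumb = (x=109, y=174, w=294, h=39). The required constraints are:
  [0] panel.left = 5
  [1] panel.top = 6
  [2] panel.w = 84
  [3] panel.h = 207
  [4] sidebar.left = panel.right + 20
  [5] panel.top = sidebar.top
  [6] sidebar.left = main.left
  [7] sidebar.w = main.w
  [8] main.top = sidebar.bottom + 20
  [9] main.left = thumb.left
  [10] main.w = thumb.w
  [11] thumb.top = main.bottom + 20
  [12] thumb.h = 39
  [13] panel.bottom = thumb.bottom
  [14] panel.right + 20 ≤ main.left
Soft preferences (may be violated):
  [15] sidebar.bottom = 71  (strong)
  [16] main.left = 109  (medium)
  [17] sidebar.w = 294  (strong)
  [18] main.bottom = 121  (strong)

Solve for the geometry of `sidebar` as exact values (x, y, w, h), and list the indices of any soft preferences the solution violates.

1. sidebar.x = 109  [sidebar.left = panel.right + 20]
2. sidebar.y = 6  [panel.top = sidebar.top]
3. sidebar.w = 294  [sidebar.w = main.w]
4. sidebar.h = 40  [main.top = sidebar.bottom + 20]

sidebar = (x=109, y=6, w=294, h=40)
violated soft preferences: 15, 18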